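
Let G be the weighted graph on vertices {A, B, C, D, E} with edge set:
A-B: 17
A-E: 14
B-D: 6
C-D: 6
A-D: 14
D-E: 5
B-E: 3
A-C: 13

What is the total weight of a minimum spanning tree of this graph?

27

Grow the tree from E using Prim:
Step 1: cheapest edge leaving the tree is B-E (3); add B.
Step 2: cheapest edge leaving the tree is D-E (5); add D.
Step 3: cheapest edge leaving the tree is C-D (6); add C.
Step 4: cheapest edge leaving the tree is A-C (13); add A.
MST edges: B-E, D-E, C-D, A-C; total weight 3+5+6+13 = 27.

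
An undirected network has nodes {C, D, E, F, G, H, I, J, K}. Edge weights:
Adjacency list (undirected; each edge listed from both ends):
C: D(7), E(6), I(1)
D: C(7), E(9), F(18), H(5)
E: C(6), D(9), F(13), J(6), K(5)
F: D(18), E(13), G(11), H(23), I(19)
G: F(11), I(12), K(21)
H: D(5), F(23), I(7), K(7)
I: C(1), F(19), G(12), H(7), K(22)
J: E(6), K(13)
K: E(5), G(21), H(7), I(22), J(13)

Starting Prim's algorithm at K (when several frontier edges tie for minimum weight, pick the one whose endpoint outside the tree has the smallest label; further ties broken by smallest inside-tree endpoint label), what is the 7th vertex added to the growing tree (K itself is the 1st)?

H

Grow the tree from K using Prim:
Step 1: cheapest edge leaving the tree is E—K (5); add E.
Step 2: cheapest edge leaving the tree is C—E (6); add C.
Step 3: cheapest edge leaving the tree is C—I (1); add I.
Step 4: cheapest edge leaving the tree is E—J (6); add J.
Step 5: cheapest edge leaving the tree is C—D (7); add D.
Step 6: cheapest edge leaving the tree is D—H (5); add H.
Step 7: cheapest edge leaving the tree is G—I (12); add G.
Step 8: cheapest edge leaving the tree is F—G (11); add F.
Vertex order: K, E, C, I, J, D, H, G, F. The 7th vertex is H.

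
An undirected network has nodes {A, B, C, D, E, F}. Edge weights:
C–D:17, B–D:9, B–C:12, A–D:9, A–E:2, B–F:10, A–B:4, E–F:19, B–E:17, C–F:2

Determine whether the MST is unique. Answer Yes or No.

No

Kruskal's algorithm — process edges by increasing weight (ties by edge label):
A–E (2): add — endpoints in different components.
C–F (2): add — endpoints in different components.
A–B (4): add — endpoints in different components.
A–D (9): add — endpoints in different components.
B–D (9): skip — B and D already connected.
B–F (10): add — endpoints in different components.
Non-tree edge B–D has weight 9, equal to the heaviest edge on its tree cycle — swapping gives another MST of the same weight. Not unique.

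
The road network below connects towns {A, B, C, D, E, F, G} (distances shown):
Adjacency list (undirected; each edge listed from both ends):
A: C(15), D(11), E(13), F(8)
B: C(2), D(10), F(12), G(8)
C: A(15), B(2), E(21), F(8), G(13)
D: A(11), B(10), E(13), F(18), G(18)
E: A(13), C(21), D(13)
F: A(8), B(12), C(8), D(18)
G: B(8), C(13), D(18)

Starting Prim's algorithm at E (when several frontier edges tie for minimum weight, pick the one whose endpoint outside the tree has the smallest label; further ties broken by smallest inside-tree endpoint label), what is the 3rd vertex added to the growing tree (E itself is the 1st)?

Prim, starting at E.
Step 1: cheapest edge leaving the tree is A-E (13); add A.
Step 2: cheapest edge leaving the tree is A-F (8); add F.
Step 3: cheapest edge leaving the tree is C-F (8); add C.
Step 4: cheapest edge leaving the tree is B-C (2); add B.
Step 5: cheapest edge leaving the tree is B-G (8); add G.
Step 6: cheapest edge leaving the tree is B-D (10); add D.
Vertex order: E, A, F, C, B, G, D. The 3rd vertex is F.

F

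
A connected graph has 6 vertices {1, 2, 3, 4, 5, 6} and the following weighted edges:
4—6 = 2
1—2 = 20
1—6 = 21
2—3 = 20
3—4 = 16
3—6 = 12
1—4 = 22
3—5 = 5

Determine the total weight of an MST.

59

Grow the tree from 3 using Prim:
Step 1: cheapest edge leaving the tree is 3—5 (5); add 5.
Step 2: cheapest edge leaving the tree is 3—6 (12); add 6.
Step 3: cheapest edge leaving the tree is 4—6 (2); add 4.
Step 4: cheapest edge leaving the tree is 2—3 (20); add 2.
Step 5: cheapest edge leaving the tree is 1—2 (20); add 1.
MST edges: 3—5, 3—6, 4—6, 2—3, 1—2; total weight 5+12+2+20+20 = 59.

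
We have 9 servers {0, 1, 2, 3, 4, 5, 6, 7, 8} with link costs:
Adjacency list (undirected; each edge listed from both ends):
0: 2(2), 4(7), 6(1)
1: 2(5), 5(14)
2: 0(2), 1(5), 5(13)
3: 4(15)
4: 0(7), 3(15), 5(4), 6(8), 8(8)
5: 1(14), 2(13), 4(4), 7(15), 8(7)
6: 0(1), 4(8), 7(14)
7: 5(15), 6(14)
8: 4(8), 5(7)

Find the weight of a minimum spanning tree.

55

Sort edges by weight, then run Kruskal:
0-6 (1): add — endpoints in different components.
0-2 (2): add — endpoints in different components.
4-5 (4): add — endpoints in different components.
1-2 (5): add — endpoints in different components.
0-4 (7): add — endpoints in different components.
5-8 (7): add — endpoints in different components.
4-6 (8): skip — 4 and 6 already connected.
4-8 (8): skip — 4 and 8 already connected.
2-5 (13): skip — 2 and 5 already connected.
1-5 (14): skip — 1 and 5 already connected.
6-7 (14): add — endpoints in different components.
3-4 (15): add — endpoints in different components.
MST edges: 0-6, 0-2, 4-5, 1-2, 0-4, 5-8, 6-7, 3-4; total weight 1+2+4+5+7+7+14+15 = 55.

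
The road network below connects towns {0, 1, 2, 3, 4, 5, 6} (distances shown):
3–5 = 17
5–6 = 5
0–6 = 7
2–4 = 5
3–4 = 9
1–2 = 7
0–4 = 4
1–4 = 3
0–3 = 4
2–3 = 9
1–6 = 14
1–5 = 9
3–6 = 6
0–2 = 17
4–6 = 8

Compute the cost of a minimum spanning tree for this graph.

27

Sort edges by weight, then run Kruskal:
1–4 (3): add. Components now {0} {1,4} {2} {3} {5} {6}
0–3 (4): add. Components now {0,3} {1,4} {2} {5} {6}
0–4 (4): add. Components now {0,1,3,4} {2} {5} {6}
2–4 (5): add. Components now {0,1,2,3,4} {5} {6}
5–6 (5): add. Components now {0,1,2,3,4} {5,6}
3–6 (6): add. Components now {0,1,2,3,4,5,6}
MST edges: 1–4, 0–3, 0–4, 2–4, 5–6, 3–6; total weight 3+4+4+5+5+6 = 27.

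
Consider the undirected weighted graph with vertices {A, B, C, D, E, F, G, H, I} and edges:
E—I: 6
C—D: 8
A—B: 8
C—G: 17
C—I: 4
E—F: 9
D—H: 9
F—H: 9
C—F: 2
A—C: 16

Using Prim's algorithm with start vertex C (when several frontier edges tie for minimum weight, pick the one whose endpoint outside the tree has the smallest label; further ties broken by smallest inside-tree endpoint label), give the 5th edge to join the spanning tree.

D-H

Grow the tree from C using Prim:
Step 1: frontier [C—F 2, C—I 4, C—D 8, A—C 16, C—G 17] → take C—F (2); add F.
Step 2: frontier [C—I 4, C—D 8, A—C 16, C—G 17, E—F 9, F—H 9] → take C—I (4); add I.
Step 3: frontier [C—D 8, A—C 16, C—G 17, E—F 9, F—H 9, E—I 6] → take E—I (6); add E.
Step 4: frontier [C—D 8, A—C 16, C—G 17, F—H 9] → take C—D (8); add D.
Step 5: frontier [A—C 16, C—G 17, D—H 9, F—H 9] → take D—H (9); add H.
Step 6: frontier [A—C 16, C—G 17] → take A—C (16); add A.
Step 7: frontier [A—B 8, C—G 17] → take A—B (8); add B.
Step 8: frontier [C—G 17] → take C—G (17); add G.
The 5th edge added is D—H.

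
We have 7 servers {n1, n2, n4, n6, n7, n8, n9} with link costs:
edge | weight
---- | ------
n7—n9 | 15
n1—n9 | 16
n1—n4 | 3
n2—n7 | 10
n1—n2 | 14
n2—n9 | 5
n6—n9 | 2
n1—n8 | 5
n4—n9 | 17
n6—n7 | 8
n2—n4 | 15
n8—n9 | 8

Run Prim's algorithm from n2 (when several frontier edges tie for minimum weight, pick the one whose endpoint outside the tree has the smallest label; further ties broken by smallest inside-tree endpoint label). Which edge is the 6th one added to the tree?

n1-n4

Prim's algorithm from n2:
Step 1: cheapest edge leaving the tree is n2—n9 (5); add n9.
Step 2: cheapest edge leaving the tree is n6—n9 (2); add n6.
Step 3: cheapest edge leaving the tree is n6—n7 (8); add n7.
Step 4: cheapest edge leaving the tree is n8—n9 (8); add n8.
Step 5: cheapest edge leaving the tree is n1—n8 (5); add n1.
Step 6: cheapest edge leaving the tree is n1—n4 (3); add n4.
The 6th edge added is n1—n4.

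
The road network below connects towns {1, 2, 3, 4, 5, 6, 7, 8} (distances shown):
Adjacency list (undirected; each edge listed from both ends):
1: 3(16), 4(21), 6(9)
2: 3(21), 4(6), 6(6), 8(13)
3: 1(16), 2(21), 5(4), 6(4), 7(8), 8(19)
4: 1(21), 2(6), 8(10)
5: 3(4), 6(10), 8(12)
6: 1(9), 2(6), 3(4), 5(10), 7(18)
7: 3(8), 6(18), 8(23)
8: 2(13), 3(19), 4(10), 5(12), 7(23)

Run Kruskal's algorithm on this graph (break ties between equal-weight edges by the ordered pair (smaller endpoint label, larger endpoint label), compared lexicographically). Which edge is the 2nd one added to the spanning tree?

3-6

Kruskal's algorithm — process edges by increasing weight (ties by edge label):
3–5 (4): add — endpoints in different components.
3–6 (4): add — endpoints in different components.
2–4 (6): add — endpoints in different components.
2–6 (6): add — endpoints in different components.
3–7 (8): add — endpoints in different components.
1–6 (9): add — endpoints in different components.
4–8 (10): add — endpoints in different components.
The 2nd edge added is 3–6.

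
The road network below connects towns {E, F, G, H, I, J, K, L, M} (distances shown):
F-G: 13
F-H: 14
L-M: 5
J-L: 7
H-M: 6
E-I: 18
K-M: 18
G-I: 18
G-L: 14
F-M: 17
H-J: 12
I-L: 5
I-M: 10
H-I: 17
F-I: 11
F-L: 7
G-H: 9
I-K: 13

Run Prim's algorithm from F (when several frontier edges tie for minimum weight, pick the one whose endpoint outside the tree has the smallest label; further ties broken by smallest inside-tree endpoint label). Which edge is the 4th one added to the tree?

H-M

Prim, starting at F.
Step 1: cheapest edge leaving the tree is F-L (7); add L.
Step 2: cheapest edge leaving the tree is I-L (5); add I.
Step 3: cheapest edge leaving the tree is L-M (5); add M.
Step 4: cheapest edge leaving the tree is H-M (6); add H.
Step 5: cheapest edge leaving the tree is J-L (7); add J.
Step 6: cheapest edge leaving the tree is G-H (9); add G.
Step 7: cheapest edge leaving the tree is I-K (13); add K.
Step 8: cheapest edge leaving the tree is E-I (18); add E.
The 4th edge added is H-M.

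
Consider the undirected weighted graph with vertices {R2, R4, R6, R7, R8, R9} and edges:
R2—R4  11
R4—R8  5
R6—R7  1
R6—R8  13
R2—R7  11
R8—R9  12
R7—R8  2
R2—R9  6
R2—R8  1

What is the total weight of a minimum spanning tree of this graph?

Prim, starting at R4.
Step 1: cheapest edge leaving the tree is R4—R8 (5); add R8.
Step 2: cheapest edge leaving the tree is R2—R8 (1); add R2.
Step 3: cheapest edge leaving the tree is R7—R8 (2); add R7.
Step 4: cheapest edge leaving the tree is R6—R7 (1); add R6.
Step 5: cheapest edge leaving the tree is R2—R9 (6); add R9.
MST edges: R4—R8, R2—R8, R7—R8, R6—R7, R2—R9; total weight 5+1+2+1+6 = 15.

15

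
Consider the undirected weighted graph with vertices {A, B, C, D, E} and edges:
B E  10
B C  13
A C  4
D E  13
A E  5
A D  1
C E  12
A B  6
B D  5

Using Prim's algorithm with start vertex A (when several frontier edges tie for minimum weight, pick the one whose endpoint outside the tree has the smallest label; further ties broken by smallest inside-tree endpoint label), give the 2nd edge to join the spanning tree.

Prim, starting at A.
Step 1: cheapest edge leaving the tree is A D (1); add D.
Step 2: cheapest edge leaving the tree is A C (4); add C.
Step 3: cheapest edge leaving the tree is B D (5); add B.
Step 4: cheapest edge leaving the tree is A E (5); add E.
The 2nd edge added is A C.

A-C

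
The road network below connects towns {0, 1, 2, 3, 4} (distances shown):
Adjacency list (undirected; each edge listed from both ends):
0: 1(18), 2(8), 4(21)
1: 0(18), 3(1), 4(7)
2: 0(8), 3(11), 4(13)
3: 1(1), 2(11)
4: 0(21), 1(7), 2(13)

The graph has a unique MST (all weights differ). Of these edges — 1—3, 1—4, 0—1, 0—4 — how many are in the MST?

Kruskal's algorithm — process edges by increasing weight (ties by edge label):
1—3 (1): add. Components now {0} {1,3} {2} {4}
1—4 (7): add. Components now {0} {1,3,4} {2}
0—2 (8): add. Components now {0,2} {1,3,4}
2—3 (11): add. Components now {0,1,2,3,4}
MST edge set: {1—3, 1—4, 0—2, 2—3}.
Of the listed edges, {1—3, 1—4} are in the MST → 2.

2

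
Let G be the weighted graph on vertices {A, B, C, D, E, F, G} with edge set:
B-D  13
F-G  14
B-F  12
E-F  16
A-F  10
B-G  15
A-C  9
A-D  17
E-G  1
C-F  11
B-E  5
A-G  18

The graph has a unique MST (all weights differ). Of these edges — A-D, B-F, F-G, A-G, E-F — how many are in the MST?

Kruskal's algorithm — process edges by increasing weight (ties by edge label):
E-G (1): add — endpoints in different components.
B-E (5): add — endpoints in different components.
A-C (9): add — endpoints in different components.
A-F (10): add — endpoints in different components.
C-F (11): skip — C and F already connected.
B-F (12): add — endpoints in different components.
B-D (13): add — endpoints in different components.
MST edge set: {E-G, B-E, A-C, A-F, B-F, B-D}.
Of the listed edges, {B-F} are in the MST → 1.

1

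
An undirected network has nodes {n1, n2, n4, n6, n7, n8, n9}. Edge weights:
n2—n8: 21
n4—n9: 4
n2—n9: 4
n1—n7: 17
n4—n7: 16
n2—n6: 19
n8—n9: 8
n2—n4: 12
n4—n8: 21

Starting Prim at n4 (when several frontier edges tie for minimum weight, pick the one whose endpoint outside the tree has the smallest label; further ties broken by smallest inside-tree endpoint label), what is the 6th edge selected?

n2-n6

Prim's algorithm from n4:
Step 1: cheapest edge leaving the tree is n4—n9 (4); add n9.
Step 2: cheapest edge leaving the tree is n2—n9 (4); add n2.
Step 3: cheapest edge leaving the tree is n8—n9 (8); add n8.
Step 4: cheapest edge leaving the tree is n4—n7 (16); add n7.
Step 5: cheapest edge leaving the tree is n1—n7 (17); add n1.
Step 6: cheapest edge leaving the tree is n2—n6 (19); add n6.
The 6th edge added is n2—n6.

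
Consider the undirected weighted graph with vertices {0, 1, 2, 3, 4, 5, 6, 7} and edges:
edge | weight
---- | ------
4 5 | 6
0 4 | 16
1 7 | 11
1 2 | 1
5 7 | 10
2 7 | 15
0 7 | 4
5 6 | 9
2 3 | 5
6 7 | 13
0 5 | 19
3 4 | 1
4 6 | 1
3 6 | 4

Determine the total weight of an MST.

28

Prim, starting at 1.
Step 1: frontier [1 2 1, 1 7 11] → take 1 2 (1); add 2.
Step 2: frontier [1 7 11, 2 3 5, 2 7 15] → take 2 3 (5); add 3.
Step 3: frontier [1 7 11, 2 7 15, 3 4 1, 3 6 4] → take 3 4 (1); add 4.
Step 4: frontier [1 7 11, 2 7 15, 3 6 4, 4 6 1, 4 5 6, 0 4 16] → take 4 6 (1); add 6.
Step 5: frontier [1 7 11, 2 7 15, 4 5 6, 0 4 16, 5 6 9, 6 7 13] → take 4 5 (6); add 5.
Step 6: frontier [1 7 11, 2 7 15, 0 4 16, 5 7 10, 0 5 19, 6 7 13] → take 5 7 (10); add 7.
Step 7: frontier [0 4 16, 0 5 19, 0 7 4] → take 0 7 (4); add 0.
MST edges: 1 2, 2 3, 3 4, 4 6, 4 5, 5 7, 0 7; total weight 1+5+1+1+6+10+4 = 28.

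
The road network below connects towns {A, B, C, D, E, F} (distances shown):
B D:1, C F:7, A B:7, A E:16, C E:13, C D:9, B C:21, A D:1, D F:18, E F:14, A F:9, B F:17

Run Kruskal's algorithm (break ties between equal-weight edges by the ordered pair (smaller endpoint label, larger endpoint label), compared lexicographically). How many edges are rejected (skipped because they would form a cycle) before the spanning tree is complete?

Kruskal: consider edges lightest-first.
A D (1): add — endpoints in different components.
B D (1): add — endpoints in different components.
A B (7): skip — A and B already connected.
C F (7): add — endpoints in different components.
A F (9): add — endpoints in different components.
C D (9): skip — C and D already connected.
C E (13): add — endpoints in different components.
Edges rejected before the tree was complete: 2.

2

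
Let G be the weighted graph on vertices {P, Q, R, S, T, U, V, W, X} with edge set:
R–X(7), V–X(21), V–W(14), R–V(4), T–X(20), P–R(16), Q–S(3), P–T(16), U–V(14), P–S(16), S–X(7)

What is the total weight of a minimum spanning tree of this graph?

81

Grow the tree from S using Prim:
Step 1: frontier [Q–S 3, S–X 7, P–S 16] → take Q–S (3); add Q.
Step 2: frontier [S–X 7, P–S 16] → take S–X (7); add X.
Step 3: frontier [P–S 16, R–X 7, T–X 20, V–X 21] → take R–X (7); add R.
Step 4: frontier [R–V 4, P–R 16, P–S 16, T–X 20, V–X 21] → take R–V (4); add V.
Step 5: frontier [P–R 16, P–S 16, U–V 14, V–W 14, T–X 20] → take U–V (14); add U.
Step 6: frontier [P–R 16, P–S 16, V–W 14, T–X 20] → take V–W (14); add W.
Step 7: frontier [P–R 16, P–S 16, T–X 20] → take P–R (16); add P.
Step 8: frontier [P–T 16, T–X 20] → take P–T (16); add T.
MST edges: Q–S, S–X, R–X, R–V, U–V, V–W, P–R, P–T; total weight 3+7+7+4+14+14+16+16 = 81.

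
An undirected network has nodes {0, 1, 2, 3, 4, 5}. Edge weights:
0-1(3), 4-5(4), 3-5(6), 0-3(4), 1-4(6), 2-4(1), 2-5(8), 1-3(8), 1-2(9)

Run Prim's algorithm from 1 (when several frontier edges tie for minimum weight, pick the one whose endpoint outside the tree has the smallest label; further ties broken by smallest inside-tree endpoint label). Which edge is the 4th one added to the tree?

Grow the tree from 1 using Prim:
Step 1: cheapest edge leaving the tree is 0-1 (3); add 0.
Step 2: cheapest edge leaving the tree is 0-3 (4); add 3.
Step 3: cheapest edge leaving the tree is 1-4 (6); add 4.
Step 4: cheapest edge leaving the tree is 2-4 (1); add 2.
Step 5: cheapest edge leaving the tree is 4-5 (4); add 5.
The 4th edge added is 2-4.

2-4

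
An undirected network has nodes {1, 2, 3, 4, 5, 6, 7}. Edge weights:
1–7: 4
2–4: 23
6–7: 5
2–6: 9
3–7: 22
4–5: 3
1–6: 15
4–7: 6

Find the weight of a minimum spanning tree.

Grow the tree from 7 using Prim:
Step 1: cheapest edge leaving the tree is 1–7 (4); add 1.
Step 2: cheapest edge leaving the tree is 6–7 (5); add 6.
Step 3: cheapest edge leaving the tree is 4–7 (6); add 4.
Step 4: cheapest edge leaving the tree is 4–5 (3); add 5.
Step 5: cheapest edge leaving the tree is 2–6 (9); add 2.
Step 6: cheapest edge leaving the tree is 3–7 (22); add 3.
MST edges: 1–7, 6–7, 4–7, 4–5, 2–6, 3–7; total weight 4+5+6+3+9+22 = 49.

49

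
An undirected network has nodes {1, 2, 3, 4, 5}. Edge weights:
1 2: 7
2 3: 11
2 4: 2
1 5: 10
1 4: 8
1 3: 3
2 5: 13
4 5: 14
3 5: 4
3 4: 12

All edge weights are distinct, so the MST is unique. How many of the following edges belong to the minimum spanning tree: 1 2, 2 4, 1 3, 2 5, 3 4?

Kruskal: consider edges lightest-first.
2 4 (2): add — endpoints in different components.
1 3 (3): add — endpoints in different components.
3 5 (4): add — endpoints in different components.
1 2 (7): add — endpoints in different components.
MST edge set: {2 4, 1 3, 3 5, 1 2}.
Of the listed edges, {1 2, 2 4, 1 3} are in the MST → 3.

3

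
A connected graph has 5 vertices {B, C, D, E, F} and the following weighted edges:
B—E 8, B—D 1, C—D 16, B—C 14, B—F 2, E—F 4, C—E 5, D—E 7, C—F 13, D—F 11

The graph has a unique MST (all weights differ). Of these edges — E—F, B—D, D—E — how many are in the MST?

Sort edges by weight, then run Kruskal:
B—D (1): add — endpoints in different components.
B—F (2): add — endpoints in different components.
E—F (4): add — endpoints in different components.
C—E (5): add — endpoints in different components.
MST edge set: {B—D, B—F, E—F, C—E}.
Of the listed edges, {E—F, B—D} are in the MST → 2.

2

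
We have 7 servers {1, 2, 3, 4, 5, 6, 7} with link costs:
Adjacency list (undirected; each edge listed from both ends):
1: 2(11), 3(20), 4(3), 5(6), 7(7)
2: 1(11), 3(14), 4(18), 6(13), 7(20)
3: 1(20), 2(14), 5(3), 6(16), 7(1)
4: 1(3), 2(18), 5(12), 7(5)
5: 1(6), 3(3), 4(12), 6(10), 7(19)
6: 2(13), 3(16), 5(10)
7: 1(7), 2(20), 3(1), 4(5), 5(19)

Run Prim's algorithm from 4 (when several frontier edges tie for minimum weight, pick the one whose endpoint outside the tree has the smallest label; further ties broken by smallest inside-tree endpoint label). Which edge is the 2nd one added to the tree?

4-7

Grow the tree from 4 using Prim:
Step 1: cheapest edge leaving the tree is 1–4 (3); add 1.
Step 2: cheapest edge leaving the tree is 4–7 (5); add 7.
Step 3: cheapest edge leaving the tree is 3–7 (1); add 3.
Step 4: cheapest edge leaving the tree is 3–5 (3); add 5.
Step 5: cheapest edge leaving the tree is 5–6 (10); add 6.
Step 6: cheapest edge leaving the tree is 1–2 (11); add 2.
The 2nd edge added is 4–7.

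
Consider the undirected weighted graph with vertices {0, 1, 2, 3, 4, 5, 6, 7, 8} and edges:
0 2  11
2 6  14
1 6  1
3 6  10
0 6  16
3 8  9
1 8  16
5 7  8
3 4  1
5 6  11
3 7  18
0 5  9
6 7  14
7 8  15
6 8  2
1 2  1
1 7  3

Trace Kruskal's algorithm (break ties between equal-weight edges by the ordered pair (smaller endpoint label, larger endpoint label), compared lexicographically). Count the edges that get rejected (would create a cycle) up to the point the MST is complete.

Kruskal's algorithm — process edges by increasing weight (ties by edge label):
1 2 (1): add — endpoints in different components.
1 6 (1): add — endpoints in different components.
3 4 (1): add — endpoints in different components.
6 8 (2): add — endpoints in different components.
1 7 (3): add — endpoints in different components.
5 7 (8): add — endpoints in different components.
0 5 (9): add — endpoints in different components.
3 8 (9): add — endpoints in different components.
Edges rejected before the tree was complete: 0.

0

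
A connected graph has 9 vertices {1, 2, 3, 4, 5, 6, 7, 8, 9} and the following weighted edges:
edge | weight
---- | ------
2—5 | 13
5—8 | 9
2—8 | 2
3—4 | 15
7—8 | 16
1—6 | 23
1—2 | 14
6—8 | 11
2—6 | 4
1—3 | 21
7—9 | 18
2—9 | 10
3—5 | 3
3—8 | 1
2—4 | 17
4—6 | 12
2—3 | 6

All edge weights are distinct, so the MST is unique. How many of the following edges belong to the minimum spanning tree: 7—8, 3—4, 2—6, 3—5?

3

Kruskal: consider edges lightest-first.
3—8 (1): add — endpoints in different components.
2—8 (2): add — endpoints in different components.
3—5 (3): add — endpoints in different components.
2—6 (4): add — endpoints in different components.
2—3 (6): skip — 2 and 3 already connected.
5—8 (9): skip — 5 and 8 already connected.
2—9 (10): add — endpoints in different components.
6—8 (11): skip — 6 and 8 already connected.
4—6 (12): add — endpoints in different components.
2—5 (13): skip — 2 and 5 already connected.
1—2 (14): add — endpoints in different components.
3—4 (15): skip — 3 and 4 already connected.
7—8 (16): add — endpoints in different components.
MST edge set: {3—8, 2—8, 3—5, 2—6, 2—9, 4—6, 1—2, 7—8}.
Of the listed edges, {7—8, 2—6, 3—5} are in the MST → 3.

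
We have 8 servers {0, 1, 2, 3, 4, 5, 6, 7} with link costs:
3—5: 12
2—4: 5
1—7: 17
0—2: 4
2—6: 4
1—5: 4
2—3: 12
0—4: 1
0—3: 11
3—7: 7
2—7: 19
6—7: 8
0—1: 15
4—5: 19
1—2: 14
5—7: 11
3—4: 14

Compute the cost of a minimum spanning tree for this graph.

Prim's algorithm from 1:
Step 1: cheapest edge leaving the tree is 1—5 (4); add 5.
Step 2: cheapest edge leaving the tree is 5—7 (11); add 7.
Step 3: cheapest edge leaving the tree is 3—7 (7); add 3.
Step 4: cheapest edge leaving the tree is 6—7 (8); add 6.
Step 5: cheapest edge leaving the tree is 2—6 (4); add 2.
Step 6: cheapest edge leaving the tree is 0—2 (4); add 0.
Step 7: cheapest edge leaving the tree is 0—4 (1); add 4.
MST edges: 1—5, 5—7, 3—7, 6—7, 2—6, 0—2, 0—4; total weight 4+11+7+8+4+4+1 = 39.

39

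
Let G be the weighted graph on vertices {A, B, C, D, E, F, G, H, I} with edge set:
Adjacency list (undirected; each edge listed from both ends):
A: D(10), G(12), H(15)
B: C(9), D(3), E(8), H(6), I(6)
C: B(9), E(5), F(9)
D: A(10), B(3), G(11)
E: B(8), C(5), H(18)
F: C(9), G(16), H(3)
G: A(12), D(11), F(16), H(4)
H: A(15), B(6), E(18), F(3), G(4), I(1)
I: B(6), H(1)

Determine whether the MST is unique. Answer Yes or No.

No

Sort edges by weight, then run Kruskal:
H–I (1): add — endpoints in different components.
B–D (3): add — endpoints in different components.
F–H (3): add — endpoints in different components.
G–H (4): add — endpoints in different components.
C–E (5): add — endpoints in different components.
B–H (6): add — endpoints in different components.
B–I (6): skip — B and I already connected.
B–E (8): add — endpoints in different components.
B–C (9): skip — B and C already connected.
C–F (9): skip — C and F already connected.
A–D (10): add — endpoints in different components.
Non-tree edge B–I has weight 6, equal to the heaviest edge on its tree cycle — swapping gives another MST of the same weight. Not unique.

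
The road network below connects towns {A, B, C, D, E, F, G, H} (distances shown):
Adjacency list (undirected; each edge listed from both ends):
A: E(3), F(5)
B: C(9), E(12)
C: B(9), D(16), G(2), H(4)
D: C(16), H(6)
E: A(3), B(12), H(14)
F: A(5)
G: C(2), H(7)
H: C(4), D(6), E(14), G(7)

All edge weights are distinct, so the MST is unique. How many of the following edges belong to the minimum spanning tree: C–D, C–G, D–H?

2

Sort edges by weight, then run Kruskal:
C–G (2): add — endpoints in different components.
A–E (3): add — endpoints in different components.
C–H (4): add — endpoints in different components.
A–F (5): add — endpoints in different components.
D–H (6): add — endpoints in different components.
G–H (7): skip — G and H already connected.
B–C (9): add — endpoints in different components.
B–E (12): add — endpoints in different components.
MST edge set: {C–G, A–E, C–H, A–F, D–H, B–C, B–E}.
Of the listed edges, {C–G, D–H} are in the MST → 2.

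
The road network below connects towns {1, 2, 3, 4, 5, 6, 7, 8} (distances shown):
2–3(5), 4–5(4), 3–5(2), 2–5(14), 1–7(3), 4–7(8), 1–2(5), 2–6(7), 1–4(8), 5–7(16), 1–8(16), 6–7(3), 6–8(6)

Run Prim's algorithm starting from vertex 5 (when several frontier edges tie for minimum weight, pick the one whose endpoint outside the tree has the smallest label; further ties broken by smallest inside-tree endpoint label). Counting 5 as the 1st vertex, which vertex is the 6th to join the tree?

Grow the tree from 5 using Prim:
Step 1: cheapest edge leaving the tree is 3–5 (2); add 3.
Step 2: cheapest edge leaving the tree is 4–5 (4); add 4.
Step 3: cheapest edge leaving the tree is 2–3 (5); add 2.
Step 4: cheapest edge leaving the tree is 1–2 (5); add 1.
Step 5: cheapest edge leaving the tree is 1–7 (3); add 7.
Step 6: cheapest edge leaving the tree is 6–7 (3); add 6.
Step 7: cheapest edge leaving the tree is 6–8 (6); add 8.
Vertex order: 5, 3, 4, 2, 1, 7, 6, 8. The 6th vertex is 7.

7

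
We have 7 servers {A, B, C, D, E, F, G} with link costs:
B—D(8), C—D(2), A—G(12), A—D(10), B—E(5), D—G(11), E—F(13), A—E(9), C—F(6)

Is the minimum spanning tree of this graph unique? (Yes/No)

Yes

Kruskal's algorithm — process edges by increasing weight (ties by edge label):
C—D (2): add — endpoints in different components.
B—E (5): add — endpoints in different components.
C—F (6): add — endpoints in different components.
B—D (8): add — endpoints in different components.
A—E (9): add — endpoints in different components.
A—D (10): skip — A and D already connected.
D—G (11): add — endpoints in different components.
Every non-tree edge has weight strictly greater than the heaviest edge on the tree path between its endpoints, so the MST is unique.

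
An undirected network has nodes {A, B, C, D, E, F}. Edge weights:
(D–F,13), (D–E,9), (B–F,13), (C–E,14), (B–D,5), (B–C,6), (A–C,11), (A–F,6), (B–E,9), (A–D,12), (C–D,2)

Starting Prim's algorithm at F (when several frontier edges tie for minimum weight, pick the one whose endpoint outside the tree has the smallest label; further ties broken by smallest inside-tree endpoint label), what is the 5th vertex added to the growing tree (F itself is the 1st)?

Prim, starting at F.
Step 1: frontier [A–F 6, B–F 13, D–F 13] → take A–F (6); add A.
Step 2: frontier [A–C 11, A–D 12, B–F 13, D–F 13] → take A–C (11); add C.
Step 3: frontier [A–D 12, C–D 2, B–C 6, C–E 14, B–F 13, D–F 13] → take C–D (2); add D.
Step 4: frontier [B–C 6, C–E 14, B–D 5, D–E 9, B–F 13] → take B–D (5); add B.
Step 5: frontier [B–E 9, C–E 14, D–E 9] → take B–E (9); add E.
Vertex order: F, A, C, D, B, E. The 5th vertex is B.

B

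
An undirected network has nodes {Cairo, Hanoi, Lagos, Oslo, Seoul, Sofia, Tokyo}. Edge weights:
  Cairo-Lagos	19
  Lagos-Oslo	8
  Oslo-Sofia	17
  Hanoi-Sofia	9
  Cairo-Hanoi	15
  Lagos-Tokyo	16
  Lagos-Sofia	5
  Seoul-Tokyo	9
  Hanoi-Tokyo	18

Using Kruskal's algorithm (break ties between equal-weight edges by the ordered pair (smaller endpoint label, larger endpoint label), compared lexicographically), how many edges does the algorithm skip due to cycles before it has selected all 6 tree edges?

Kruskal's algorithm — process edges by increasing weight (ties by edge label):
Lagos-Sofia (5): add. Components now {Lagos,Sofia} {Oslo} {Seoul} {Cairo} {Tokyo} {Hanoi}
Lagos-Oslo (8): add. Components now {Lagos,Oslo,Sofia} {Seoul} {Cairo} {Tokyo} {Hanoi}
Hanoi-Sofia (9): add. Components now {Hanoi,Lagos,Oslo,Sofia} {Seoul} {Cairo} {Tokyo}
Seoul-Tokyo (9): add. Components now {Hanoi,Lagos,Oslo,Sofia} {Seoul,Tokyo} {Cairo}
Cairo-Hanoi (15): add. Components now {Cairo,Hanoi,Lagos,Oslo,Sofia} {Seoul,Tokyo}
Lagos-Tokyo (16): add. Components now {Cairo,Hanoi,Lagos,Oslo,Seoul,Sofia,Tokyo}
Edges rejected before the tree was complete: 0.

0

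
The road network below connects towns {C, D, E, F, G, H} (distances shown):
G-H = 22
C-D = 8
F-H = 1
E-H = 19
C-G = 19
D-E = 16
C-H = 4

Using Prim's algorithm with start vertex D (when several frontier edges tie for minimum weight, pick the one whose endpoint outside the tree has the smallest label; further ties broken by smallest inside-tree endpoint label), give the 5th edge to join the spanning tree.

C-G

Prim's algorithm from D:
Step 1: cheapest edge leaving the tree is C-D (8); add C.
Step 2: cheapest edge leaving the tree is C-H (4); add H.
Step 3: cheapest edge leaving the tree is F-H (1); add F.
Step 4: cheapest edge leaving the tree is D-E (16); add E.
Step 5: cheapest edge leaving the tree is C-G (19); add G.
The 5th edge added is C-G.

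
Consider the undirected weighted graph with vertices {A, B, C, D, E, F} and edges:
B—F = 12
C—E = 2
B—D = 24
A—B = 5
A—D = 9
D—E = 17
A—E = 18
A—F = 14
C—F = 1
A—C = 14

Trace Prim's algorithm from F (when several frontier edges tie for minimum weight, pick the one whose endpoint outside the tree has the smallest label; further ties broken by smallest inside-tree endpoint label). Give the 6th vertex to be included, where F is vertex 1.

Prim, starting at F.
Step 1: cheapest edge leaving the tree is C—F (1); add C.
Step 2: cheapest edge leaving the tree is C—E (2); add E.
Step 3: cheapest edge leaving the tree is B—F (12); add B.
Step 4: cheapest edge leaving the tree is A—B (5); add A.
Step 5: cheapest edge leaving the tree is A—D (9); add D.
Vertex order: F, C, E, B, A, D. The 6th vertex is D.

D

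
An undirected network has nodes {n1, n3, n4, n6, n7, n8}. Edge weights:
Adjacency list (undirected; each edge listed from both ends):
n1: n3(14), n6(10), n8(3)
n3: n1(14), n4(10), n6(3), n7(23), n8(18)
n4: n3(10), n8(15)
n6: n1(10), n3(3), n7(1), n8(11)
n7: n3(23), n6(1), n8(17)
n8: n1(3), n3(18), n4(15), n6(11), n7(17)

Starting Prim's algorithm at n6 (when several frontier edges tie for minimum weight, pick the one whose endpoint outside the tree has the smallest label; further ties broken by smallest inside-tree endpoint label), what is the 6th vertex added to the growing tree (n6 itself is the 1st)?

Grow the tree from n6 using Prim:
Step 1: frontier [n6–n7 1, n3–n6 3, n1–n6 10, n6–n8 11] → take n6–n7 (1); add n7.
Step 2: frontier [n3–n6 3, n1–n6 10, n6–n8 11, n7–n8 17, n3–n7 23] → take n3–n6 (3); add n3.
Step 3: frontier [n3–n4 10, n1–n3 14, n3–n8 18, n1–n6 10, n6–n8 11, n7–n8 17] → take n1–n6 (10); add n1.
Step 4: frontier [n1–n8 3, n3–n4 10, n3–n8 18, n6–n8 11, n7–n8 17] → take n1–n8 (3); add n8.
Step 5: frontier [n3–n4 10, n4–n8 15] → take n3–n4 (10); add n4.
Vertex order: n6, n7, n3, n1, n8, n4. The 6th vertex is n4.

n4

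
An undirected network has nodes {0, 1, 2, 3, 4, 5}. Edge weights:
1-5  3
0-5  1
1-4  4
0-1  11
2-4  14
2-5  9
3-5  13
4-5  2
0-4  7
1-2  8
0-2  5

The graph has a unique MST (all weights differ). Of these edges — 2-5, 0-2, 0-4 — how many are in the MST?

Sort edges by weight, then run Kruskal:
0-5 (1): add — endpoints in different components.
4-5 (2): add — endpoints in different components.
1-5 (3): add — endpoints in different components.
1-4 (4): skip — 1 and 4 already connected.
0-2 (5): add — endpoints in different components.
0-4 (7): skip — 0 and 4 already connected.
1-2 (8): skip — 1 and 2 already connected.
2-5 (9): skip — 2 and 5 already connected.
0-1 (11): skip — 0 and 1 already connected.
3-5 (13): add — endpoints in different components.
MST edge set: {0-5, 4-5, 1-5, 0-2, 3-5}.
Of the listed edges, {0-2} are in the MST → 1.

1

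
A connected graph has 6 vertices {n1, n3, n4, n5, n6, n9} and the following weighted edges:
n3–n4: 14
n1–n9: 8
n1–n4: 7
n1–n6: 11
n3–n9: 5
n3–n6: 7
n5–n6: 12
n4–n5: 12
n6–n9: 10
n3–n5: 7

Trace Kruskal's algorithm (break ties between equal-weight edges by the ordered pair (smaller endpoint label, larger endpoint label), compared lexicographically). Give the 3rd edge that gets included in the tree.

n3-n5

Kruskal's algorithm — process edges by increasing weight (ties by edge label):
n3–n9 (5): add. Components now {n3,n9} {n5} {n4} {n1} {n6}
n1–n4 (7): add. Components now {n3,n9} {n5} {n1,n4} {n6}
n3–n5 (7): add. Components now {n3,n5,n9} {n1,n4} {n6}
n3–n6 (7): add. Components now {n3,n5,n6,n9} {n1,n4}
n1–n9 (8): add. Components now {n1,n3,n4,n5,n6,n9}
The 3rd edge added is n3–n5.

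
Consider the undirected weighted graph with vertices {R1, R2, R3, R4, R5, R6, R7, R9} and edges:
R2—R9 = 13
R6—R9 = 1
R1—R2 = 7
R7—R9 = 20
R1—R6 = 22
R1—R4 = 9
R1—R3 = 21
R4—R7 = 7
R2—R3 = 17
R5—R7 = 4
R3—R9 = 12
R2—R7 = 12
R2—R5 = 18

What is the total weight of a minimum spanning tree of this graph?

53

Grow the tree from R2 using Prim:
Step 1: cheapest edge leaving the tree is R1—R2 (7); add R1.
Step 2: cheapest edge leaving the tree is R1—R4 (9); add R4.
Step 3: cheapest edge leaving the tree is R4—R7 (7); add R7.
Step 4: cheapest edge leaving the tree is R5—R7 (4); add R5.
Step 5: cheapest edge leaving the tree is R2—R9 (13); add R9.
Step 6: cheapest edge leaving the tree is R6—R9 (1); add R6.
Step 7: cheapest edge leaving the tree is R3—R9 (12); add R3.
MST edges: R1—R2, R1—R4, R4—R7, R5—R7, R2—R9, R6—R9, R3—R9; total weight 7+9+7+4+13+1+12 = 53.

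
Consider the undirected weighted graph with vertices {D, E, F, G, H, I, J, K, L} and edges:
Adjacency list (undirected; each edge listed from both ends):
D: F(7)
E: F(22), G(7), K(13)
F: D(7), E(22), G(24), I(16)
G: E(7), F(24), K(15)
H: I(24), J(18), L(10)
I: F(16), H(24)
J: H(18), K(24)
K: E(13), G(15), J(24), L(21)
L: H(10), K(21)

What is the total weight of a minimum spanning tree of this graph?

Sort edges by weight, then run Kruskal:
D-F (7): add — endpoints in different components.
E-G (7): add — endpoints in different components.
H-L (10): add — endpoints in different components.
E-K (13): add — endpoints in different components.
G-K (15): skip — G and K already connected.
F-I (16): add — endpoints in different components.
H-J (18): add — endpoints in different components.
K-L (21): add — endpoints in different components.
E-F (22): add — endpoints in different components.
MST edges: D-F, E-G, H-L, E-K, F-I, H-J, K-L, E-F; total weight 7+7+10+13+16+18+21+22 = 114.

114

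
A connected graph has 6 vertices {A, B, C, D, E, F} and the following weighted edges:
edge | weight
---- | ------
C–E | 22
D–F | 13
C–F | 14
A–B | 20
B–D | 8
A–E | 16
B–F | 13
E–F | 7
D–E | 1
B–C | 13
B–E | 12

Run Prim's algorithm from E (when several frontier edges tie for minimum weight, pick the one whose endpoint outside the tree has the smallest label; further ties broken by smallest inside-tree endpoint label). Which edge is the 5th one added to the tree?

A-E

Grow the tree from E using Prim:
Step 1: frontier [D–E 1, E–F 7, B–E 12, A–E 16, C–E 22] → take D–E (1); add D.
Step 2: frontier [B–D 8, D–F 13, E–F 7, B–E 12, A–E 16, C–E 22] → take E–F (7); add F.
Step 3: frontier [B–D 8, B–E 12, A–E 16, C–E 22, B–F 13, C–F 14] → take B–D (8); add B.
Step 4: frontier [B–C 13, A–B 20, A–E 16, C–E 22, C–F 14] → take B–C (13); add C.
Step 5: frontier [A–B 20, A–E 16] → take A–E (16); add A.
The 5th edge added is A–E.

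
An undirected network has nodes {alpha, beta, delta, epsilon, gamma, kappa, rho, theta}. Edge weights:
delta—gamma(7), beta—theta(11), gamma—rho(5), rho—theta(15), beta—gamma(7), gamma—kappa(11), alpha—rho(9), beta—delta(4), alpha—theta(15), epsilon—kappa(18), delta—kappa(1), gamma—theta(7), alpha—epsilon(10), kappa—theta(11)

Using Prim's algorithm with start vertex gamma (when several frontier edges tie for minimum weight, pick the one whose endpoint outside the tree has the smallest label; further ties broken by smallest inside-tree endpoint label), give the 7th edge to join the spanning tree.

Grow the tree from gamma using Prim:
Step 1: frontier [gamma—rho 5, beta—gamma 7, delta—gamma 7, gamma—theta 7, gamma—kappa 11] → take gamma—rho (5); add rho.
Step 2: frontier [beta—gamma 7, delta—gamma 7, gamma—theta 7, gamma—kappa 11, alpha—rho 9, rho—theta 15] → take beta—gamma (7); add beta.
Step 3: frontier [beta—delta 4, beta—theta 11, delta—gamma 7, gamma—theta 7, gamma—kappa 11, alpha—rho 9, rho—theta 15] → take beta—delta (4); add delta.
Step 4: frontier [beta—theta 11, delta—kappa 1, gamma—theta 7, gamma—kappa 11, alpha—rho 9, rho—theta 15] → take delta—kappa (1); add kappa.
Step 5: frontier [beta—theta 11, gamma—theta 7, kappa—theta 11, epsilon—kappa 18, alpha—rho 9, rho—theta 15] → take gamma—theta (7); add theta.
Step 6: frontier [epsilon—kappa 18, alpha—rho 9, alpha—theta 15] → take alpha—rho (9); add alpha.
Step 7: frontier [alpha—epsilon 10, epsilon—kappa 18] → take alpha—epsilon (10); add epsilon.
The 7th edge added is alpha—epsilon.

alpha-epsilon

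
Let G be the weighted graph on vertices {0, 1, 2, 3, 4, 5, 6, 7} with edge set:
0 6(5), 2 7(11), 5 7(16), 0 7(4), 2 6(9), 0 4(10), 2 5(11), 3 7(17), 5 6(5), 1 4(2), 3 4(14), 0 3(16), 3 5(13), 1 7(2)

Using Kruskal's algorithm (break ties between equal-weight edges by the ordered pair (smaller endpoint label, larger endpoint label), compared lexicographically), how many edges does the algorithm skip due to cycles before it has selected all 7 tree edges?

Kruskal: consider edges lightest-first.
1 4 (2): add — endpoints in different components.
1 7 (2): add — endpoints in different components.
0 7 (4): add — endpoints in different components.
0 6 (5): add — endpoints in different components.
5 6 (5): add — endpoints in different components.
2 6 (9): add — endpoints in different components.
0 4 (10): skip — 0 and 4 already connected.
2 5 (11): skip — 2 and 5 already connected.
2 7 (11): skip — 2 and 7 already connected.
3 5 (13): add — endpoints in different components.
Edges rejected before the tree was complete: 3.

3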